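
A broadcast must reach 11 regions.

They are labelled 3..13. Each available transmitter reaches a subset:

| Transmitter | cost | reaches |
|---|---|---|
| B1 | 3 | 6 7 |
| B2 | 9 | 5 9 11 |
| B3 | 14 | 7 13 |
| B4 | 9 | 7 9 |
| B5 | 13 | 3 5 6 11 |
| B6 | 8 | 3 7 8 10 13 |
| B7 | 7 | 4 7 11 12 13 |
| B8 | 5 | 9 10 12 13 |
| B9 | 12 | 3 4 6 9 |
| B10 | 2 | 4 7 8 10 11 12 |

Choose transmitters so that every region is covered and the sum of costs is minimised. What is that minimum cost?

B5, B8, B10 together cover every region (B5 ∪ B8 ∪ B10 = {3, 4, 5, 6, 7, 8, 9, 10, 11, 12, 13}); total cost 13 + 5 + 2 = 20.
The greedy pick B10, B8, B1, B5 costs 23; no covering selection beats 20.

20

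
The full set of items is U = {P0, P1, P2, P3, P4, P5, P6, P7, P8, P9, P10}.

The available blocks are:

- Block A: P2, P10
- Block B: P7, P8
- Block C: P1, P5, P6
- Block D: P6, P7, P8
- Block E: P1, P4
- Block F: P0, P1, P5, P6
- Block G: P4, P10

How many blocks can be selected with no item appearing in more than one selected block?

A, B, E are pairwise disjoint (A={P2,P10}; B={P7,P8}; E={P1,P4}).
Every remaining block overlaps one of these, and no 4 of the listed blocks are pairwise disjoint, so 3 is the maximum.

3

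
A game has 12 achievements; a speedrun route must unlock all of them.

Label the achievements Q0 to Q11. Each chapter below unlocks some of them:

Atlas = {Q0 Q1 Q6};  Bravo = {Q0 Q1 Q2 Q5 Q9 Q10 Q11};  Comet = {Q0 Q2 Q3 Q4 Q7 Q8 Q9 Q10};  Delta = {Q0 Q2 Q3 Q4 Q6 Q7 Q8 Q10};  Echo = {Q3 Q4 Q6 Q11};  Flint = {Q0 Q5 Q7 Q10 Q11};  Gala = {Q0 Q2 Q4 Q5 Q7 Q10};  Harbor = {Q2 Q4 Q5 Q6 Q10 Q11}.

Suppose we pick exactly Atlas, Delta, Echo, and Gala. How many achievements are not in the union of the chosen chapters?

1

Union of Atlas, Delta, Echo, Gala = {Q0, Q1, Q2, Q3, Q4, Q5, Q6, Q7, Q8, Q10, Q11}.
Not covered: Q9 — 1 achievement.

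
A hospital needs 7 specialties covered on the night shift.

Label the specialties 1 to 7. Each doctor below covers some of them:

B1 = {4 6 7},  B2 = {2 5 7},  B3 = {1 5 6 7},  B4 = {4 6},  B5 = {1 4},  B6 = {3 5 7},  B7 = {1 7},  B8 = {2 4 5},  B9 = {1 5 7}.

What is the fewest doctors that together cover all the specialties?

B3 and B6 and B8 together: B3 ∪ B6 ∪ B8 = {1, 2, 3, 4, 5, 6, 7} — every specialty is covered.
Only B6 contains 3, so B6 is forced; the remaining 4 specialties need at least 2 more doctors (each remaining doctor adds at most 2) — so at least 3 doctors are needed, and 3 is optimal.

3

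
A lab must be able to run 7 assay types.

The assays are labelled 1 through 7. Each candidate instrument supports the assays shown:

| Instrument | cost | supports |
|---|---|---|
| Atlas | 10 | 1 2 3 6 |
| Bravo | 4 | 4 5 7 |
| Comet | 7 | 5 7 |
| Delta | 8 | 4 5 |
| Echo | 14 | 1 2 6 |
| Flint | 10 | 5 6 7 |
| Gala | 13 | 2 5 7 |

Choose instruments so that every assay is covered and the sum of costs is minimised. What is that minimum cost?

14

Atlas, Bravo together cover every assay (Atlas ∪ Bravo = {1, 2, 3, 4, 5, 6, 7}); total cost 10 + 4 = 14.
No covering selection has total cost below 14.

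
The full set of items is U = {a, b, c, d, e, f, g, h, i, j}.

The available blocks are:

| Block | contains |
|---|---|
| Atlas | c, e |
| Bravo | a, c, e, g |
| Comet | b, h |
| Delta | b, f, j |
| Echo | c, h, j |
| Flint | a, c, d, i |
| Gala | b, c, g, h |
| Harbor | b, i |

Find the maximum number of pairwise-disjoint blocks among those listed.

2

Comet, Flint are pairwise disjoint (Comet={b,h}; Flint={a,c,d,i}).
Every remaining block overlaps one of these, and no 3 of the listed blocks are pairwise disjoint, so 2 is the maximum.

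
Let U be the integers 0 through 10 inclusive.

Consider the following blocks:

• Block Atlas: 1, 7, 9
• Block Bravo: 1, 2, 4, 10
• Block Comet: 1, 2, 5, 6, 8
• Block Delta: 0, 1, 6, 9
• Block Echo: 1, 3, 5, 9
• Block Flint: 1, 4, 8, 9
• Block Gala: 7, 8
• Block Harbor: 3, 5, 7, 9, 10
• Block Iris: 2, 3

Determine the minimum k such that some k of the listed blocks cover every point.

4

Take {Bravo, Delta, Flint, Harbor}. Their union is {0, 1, 2, 3, 4, 5, 6, 7, 8, 9, 10}, which is all 11 points.
No 3 of the 9 blocks cover everything (all 84 combinations miss at least one point), so 4 is optimal.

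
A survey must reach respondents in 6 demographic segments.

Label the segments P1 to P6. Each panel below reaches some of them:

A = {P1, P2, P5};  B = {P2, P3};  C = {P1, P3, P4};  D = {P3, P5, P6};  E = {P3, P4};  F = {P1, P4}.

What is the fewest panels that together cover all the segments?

Take {B, D, F}. Their union is {P1, P2, P3, P4, P5, P6}, which is all 6 segments.
Only D contains P6, so D is forced; the remaining 3 segments need at least 2 more panels (each remaining panel adds at most 2) — so at least 3 panels are needed, and 3 is optimal.

3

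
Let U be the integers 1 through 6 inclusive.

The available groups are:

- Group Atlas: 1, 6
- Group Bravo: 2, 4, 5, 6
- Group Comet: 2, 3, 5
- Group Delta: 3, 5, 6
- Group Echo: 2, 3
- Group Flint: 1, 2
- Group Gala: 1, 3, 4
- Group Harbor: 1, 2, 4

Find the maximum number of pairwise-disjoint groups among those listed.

Delta, Harbor are pairwise disjoint (Delta={3,5,6}; Harbor={1,2,4}).
Every remaining group overlaps one of these, and no 3 of the listed groups are pairwise disjoint, so 2 is the maximum.

2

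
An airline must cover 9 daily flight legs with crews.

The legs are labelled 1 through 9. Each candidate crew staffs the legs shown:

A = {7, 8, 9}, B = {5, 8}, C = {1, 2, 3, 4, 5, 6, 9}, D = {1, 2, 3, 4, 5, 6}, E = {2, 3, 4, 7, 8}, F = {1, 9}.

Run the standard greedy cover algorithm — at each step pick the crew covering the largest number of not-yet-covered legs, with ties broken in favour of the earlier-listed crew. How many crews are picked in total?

Greedy: pick C (covers 7 new) → pick A (covers 2 new). Total picks: 2.

2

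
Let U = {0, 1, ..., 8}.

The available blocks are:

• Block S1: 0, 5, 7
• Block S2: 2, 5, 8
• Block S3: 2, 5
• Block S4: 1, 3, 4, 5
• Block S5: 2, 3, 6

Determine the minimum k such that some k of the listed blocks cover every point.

S1, S2, S4, and S5 cover everything between them: the union {0, 1, 2, 3, 4, 5, 6, 7, 8} is all of U.
Only S4 contains 1, so S4 is forced; the remaining 5 points need at least 3 more blocks (each remaining block adds at most 2) — so at least 4 blocks are needed, and 4 is optimal.

4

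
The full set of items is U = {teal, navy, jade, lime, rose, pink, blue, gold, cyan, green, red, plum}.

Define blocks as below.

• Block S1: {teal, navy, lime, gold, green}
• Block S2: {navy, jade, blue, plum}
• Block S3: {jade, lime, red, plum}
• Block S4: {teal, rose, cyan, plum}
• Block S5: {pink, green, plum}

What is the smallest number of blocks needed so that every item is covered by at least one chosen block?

S1, S2, S3, S4, and S5 cover everything between them: the union {teal, navy, jade, lime, rose, pink, blue, gold, cyan, green, red, plum} is all of U.
No 4 of the 5 blocks cover everything (all 5 combinations miss at least one item), so 5 is optimal.

5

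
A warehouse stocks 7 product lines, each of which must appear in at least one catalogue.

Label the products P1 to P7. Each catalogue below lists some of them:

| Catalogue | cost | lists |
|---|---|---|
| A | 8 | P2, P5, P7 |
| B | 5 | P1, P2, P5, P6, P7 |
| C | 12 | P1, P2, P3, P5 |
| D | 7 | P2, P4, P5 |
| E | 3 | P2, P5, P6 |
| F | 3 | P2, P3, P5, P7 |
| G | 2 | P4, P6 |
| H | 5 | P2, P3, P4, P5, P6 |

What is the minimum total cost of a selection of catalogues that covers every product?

B, F, G together cover every product (B ∪ F ∪ G = {P1, P2, P3, P4, P5, P6, P7}); total cost 5 + 3 + 2 = 10.
No covering selection has total cost below 10.

10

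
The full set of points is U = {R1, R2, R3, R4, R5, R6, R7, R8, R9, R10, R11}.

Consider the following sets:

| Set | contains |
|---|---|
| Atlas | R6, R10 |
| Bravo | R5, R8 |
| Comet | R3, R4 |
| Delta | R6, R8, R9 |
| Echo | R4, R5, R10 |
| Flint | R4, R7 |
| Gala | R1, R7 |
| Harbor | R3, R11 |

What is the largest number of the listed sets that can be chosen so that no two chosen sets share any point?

Atlas, Bravo, Comet, Gala are pairwise disjoint (Atlas={R6,R10}; Bravo={R5,R8}; Comet={R3,R4}; Gala={R1,R7}).
Every remaining set overlaps one of these, and no 5 of the listed sets are pairwise disjoint, so 4 is the maximum.

4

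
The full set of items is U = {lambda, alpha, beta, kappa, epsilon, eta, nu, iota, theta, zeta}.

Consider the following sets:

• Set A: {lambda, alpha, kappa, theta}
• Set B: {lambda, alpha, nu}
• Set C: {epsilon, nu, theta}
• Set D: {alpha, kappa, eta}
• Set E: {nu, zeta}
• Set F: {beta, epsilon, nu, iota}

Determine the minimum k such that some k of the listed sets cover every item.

A and D and E and F together: A ∪ D ∪ E ∪ F = {lambda, alpha, beta, kappa, epsilon, eta, nu, iota, theta, zeta} — every item is covered.
No 3 of the 6 sets cover everything (all 20 combinations miss at least one item), so 4 is optimal.

4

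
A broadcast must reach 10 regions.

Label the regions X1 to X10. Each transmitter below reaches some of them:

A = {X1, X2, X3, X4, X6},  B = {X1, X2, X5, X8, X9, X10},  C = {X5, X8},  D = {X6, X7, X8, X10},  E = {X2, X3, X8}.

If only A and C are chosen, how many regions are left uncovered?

3

Union of A, C = {X1, X2, X3, X4, X5, X6, X8}.
Not covered: X7, X9, X10 — 3 regions.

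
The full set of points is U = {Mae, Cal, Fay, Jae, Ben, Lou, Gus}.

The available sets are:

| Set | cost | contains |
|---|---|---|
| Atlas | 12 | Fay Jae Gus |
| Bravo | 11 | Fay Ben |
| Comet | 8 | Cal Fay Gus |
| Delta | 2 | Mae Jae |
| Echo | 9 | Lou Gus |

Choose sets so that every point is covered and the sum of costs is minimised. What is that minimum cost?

Bravo, Comet, Delta, Echo together cover every point (Bravo ∪ Comet ∪ Delta ∪ Echo = {Mae, Cal, Fay, Jae, Ben, Lou, Gus}); total cost 11 + 8 + 2 + 9 = 30.
No covering selection has total cost below 30.

30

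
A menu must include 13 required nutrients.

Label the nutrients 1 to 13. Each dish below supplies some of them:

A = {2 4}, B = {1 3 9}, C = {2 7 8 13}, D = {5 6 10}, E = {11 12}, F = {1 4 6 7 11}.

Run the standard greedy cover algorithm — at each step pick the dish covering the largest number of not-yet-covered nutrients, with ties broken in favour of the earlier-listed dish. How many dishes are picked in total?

5

Greedy: pick F (covers 5 new) → pick C (covers 3 new) → pick B (covers 2 new) → pick D (covers 2 new) → pick E (covers 1 new). Total picks: 5.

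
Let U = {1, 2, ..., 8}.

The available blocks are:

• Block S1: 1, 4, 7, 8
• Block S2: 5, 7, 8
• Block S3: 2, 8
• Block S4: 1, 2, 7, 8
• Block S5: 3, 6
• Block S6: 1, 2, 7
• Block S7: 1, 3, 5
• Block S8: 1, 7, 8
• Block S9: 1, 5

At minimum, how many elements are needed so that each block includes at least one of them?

3

H = {1, 3, 8} meets every block (each contains at least one member of H), and |H| = 3.
The blocks S3, S5, S9 are pairwise disjoint, so any hitting set needs a separate element for each — at least 3. Hence 3 is optimal.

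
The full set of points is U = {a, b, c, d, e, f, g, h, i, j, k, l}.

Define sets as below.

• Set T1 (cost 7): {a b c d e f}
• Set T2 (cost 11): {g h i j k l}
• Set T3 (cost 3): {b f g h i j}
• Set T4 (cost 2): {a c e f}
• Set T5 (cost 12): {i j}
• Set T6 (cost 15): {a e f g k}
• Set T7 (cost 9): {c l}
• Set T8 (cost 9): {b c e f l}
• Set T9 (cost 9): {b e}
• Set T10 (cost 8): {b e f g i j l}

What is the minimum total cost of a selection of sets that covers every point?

18

T1, T2 together cover every point (T1 ∪ T2 = {a, b, c, d, e, f, g, h, i, j, k, l}); total cost 7 + 11 = 18.
The greedy pick T3, T4, T2, T1 costs 23; no covering selection beats 18.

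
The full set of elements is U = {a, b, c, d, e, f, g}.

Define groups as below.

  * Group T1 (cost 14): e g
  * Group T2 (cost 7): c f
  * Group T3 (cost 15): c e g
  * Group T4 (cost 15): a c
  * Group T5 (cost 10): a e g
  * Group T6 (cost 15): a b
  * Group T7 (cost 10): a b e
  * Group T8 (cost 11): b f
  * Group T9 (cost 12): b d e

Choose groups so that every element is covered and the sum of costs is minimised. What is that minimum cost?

29

T2, T5, T9 together cover every element (T2 ∪ T5 ∪ T9 = {a, b, c, d, e, f, g}); total cost 7 + 10 + 12 = 29.
No covering selection has total cost below 29.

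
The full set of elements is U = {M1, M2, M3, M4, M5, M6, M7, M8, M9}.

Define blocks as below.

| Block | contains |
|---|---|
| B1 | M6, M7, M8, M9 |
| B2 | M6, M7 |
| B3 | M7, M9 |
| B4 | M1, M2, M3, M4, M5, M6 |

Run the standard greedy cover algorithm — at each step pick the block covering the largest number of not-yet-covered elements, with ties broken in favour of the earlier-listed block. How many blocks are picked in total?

2

Greedy: pick B4 (covers 6 new) → pick B1 (covers 3 new). Total picks: 2.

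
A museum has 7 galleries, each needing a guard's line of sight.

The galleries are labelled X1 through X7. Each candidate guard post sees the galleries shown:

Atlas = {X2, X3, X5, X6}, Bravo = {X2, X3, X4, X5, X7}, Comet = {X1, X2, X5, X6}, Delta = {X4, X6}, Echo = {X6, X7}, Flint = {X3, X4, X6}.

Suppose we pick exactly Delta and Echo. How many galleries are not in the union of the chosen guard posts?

Union of Delta, Echo = {X4, X6, X7}.
Not covered: X1, X2, X3, X5 — 4 galleries.

4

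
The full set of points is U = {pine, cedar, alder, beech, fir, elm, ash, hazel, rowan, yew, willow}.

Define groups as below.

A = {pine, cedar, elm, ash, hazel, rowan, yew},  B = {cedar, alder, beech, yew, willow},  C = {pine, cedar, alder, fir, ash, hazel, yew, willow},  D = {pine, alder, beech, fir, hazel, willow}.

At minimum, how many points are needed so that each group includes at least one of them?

2

H = {alder, yew} meets every group (each contains at least one member of H), and |H| = 2.
No single point lies in every group, so at least 2 are needed and 2 is optimal.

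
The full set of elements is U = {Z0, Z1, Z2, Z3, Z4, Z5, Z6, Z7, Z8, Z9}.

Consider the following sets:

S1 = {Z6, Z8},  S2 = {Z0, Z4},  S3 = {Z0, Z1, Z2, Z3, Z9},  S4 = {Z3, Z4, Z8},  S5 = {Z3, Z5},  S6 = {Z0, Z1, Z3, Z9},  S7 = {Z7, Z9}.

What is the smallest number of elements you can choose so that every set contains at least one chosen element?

4

H = {Z3, Z4, Z6, Z7} meets every set (each contains at least one member of H), and |H| = 4.
The sets S1, S2, S5, S7 are pairwise disjoint, so any hitting set needs a separate element for each — at least 4. Hence 4 is optimal.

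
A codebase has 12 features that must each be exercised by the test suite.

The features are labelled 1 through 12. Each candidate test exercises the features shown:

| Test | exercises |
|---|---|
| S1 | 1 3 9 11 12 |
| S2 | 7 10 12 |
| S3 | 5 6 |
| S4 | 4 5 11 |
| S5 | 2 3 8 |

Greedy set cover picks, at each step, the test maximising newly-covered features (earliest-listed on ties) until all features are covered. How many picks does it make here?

5

Greedy: pick S1 (covers 5 new) → pick S2 (covers 2 new) → pick S3 (covers 2 new) → pick S5 (covers 2 new) → pick S4 (covers 1 new). Total picks: 5.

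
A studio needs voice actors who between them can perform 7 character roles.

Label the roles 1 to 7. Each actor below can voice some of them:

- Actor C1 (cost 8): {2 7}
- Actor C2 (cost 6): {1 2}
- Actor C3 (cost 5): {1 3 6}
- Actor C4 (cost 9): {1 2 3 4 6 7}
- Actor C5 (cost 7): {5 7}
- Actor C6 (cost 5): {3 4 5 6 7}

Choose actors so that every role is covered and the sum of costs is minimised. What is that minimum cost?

11

C2, C6 together cover every role (C2 ∪ C6 = {1, 2, 3, 4, 5, 6, 7}); total cost 6 + 5 = 11.
No covering selection has total cost below 11.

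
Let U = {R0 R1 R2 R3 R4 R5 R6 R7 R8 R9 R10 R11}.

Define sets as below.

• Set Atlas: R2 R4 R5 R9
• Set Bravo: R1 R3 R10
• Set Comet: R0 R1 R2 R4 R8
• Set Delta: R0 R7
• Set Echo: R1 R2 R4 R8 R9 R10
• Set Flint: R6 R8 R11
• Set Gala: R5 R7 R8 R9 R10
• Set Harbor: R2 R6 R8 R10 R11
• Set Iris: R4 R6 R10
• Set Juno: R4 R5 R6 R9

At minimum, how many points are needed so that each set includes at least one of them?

H = {R0, R5, R10, R11} meets every set (each contains at least one member of H), and |H| = 4.
The sets Atlas, Bravo, Delta, Flint are pairwise disjoint, so any hitting set needs a separate point for each — at least 4. Hence 4 is optimal.

4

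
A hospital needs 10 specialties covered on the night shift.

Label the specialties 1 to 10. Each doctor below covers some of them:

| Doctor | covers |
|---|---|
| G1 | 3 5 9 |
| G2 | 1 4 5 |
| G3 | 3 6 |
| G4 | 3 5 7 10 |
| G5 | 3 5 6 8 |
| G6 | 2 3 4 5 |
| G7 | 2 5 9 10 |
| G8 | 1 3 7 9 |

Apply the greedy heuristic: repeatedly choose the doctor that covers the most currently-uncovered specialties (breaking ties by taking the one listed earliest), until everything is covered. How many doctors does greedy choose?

4

Greedy: pick G4 (covers 4 new) → pick G2 (covers 2 new) → pick G5 (covers 2 new) → pick G7 (covers 2 new). Total picks: 4.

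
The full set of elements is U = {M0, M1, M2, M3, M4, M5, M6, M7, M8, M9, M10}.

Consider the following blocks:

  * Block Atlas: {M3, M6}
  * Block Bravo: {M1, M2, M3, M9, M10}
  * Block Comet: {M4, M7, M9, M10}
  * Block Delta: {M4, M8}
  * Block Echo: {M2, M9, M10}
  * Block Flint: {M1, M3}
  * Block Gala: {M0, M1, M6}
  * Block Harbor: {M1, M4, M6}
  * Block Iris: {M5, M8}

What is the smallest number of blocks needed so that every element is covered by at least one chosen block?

4

Bravo, Comet, Gala, and Iris cover everything between them: the union {M0, M1, M2, M3, M4, M5, M6, M7, M8, M9, M10} is all of U.
Only Comet contains M7, so Comet is forced; the remaining 7 elements need at least 3 more blocks (each remaining block adds at most 3) — so at least 4 blocks are needed, and 4 is optimal.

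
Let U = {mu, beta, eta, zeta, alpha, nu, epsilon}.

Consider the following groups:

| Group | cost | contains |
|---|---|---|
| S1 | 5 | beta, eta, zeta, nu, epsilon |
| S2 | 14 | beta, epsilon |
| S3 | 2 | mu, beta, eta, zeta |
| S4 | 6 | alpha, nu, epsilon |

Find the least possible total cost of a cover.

8

S3, S4 together cover every point (S3 ∪ S4 = {mu, beta, eta, zeta, alpha, nu, epsilon}); total cost 2 + 6 = 8.
No covering selection has total cost below 8.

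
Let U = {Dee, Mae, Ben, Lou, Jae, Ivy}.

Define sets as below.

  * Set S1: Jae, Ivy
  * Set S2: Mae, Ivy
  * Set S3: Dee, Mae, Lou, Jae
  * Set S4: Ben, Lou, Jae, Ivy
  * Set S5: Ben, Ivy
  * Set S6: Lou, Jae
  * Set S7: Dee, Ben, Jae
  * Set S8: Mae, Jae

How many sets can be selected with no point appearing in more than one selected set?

S5, S8 are pairwise disjoint (S5={Ben,Ivy}; S8={Mae,Jae}).
Every remaining set overlaps one of these, and no 3 of the listed sets are pairwise disjoint, so 2 is the maximum.

2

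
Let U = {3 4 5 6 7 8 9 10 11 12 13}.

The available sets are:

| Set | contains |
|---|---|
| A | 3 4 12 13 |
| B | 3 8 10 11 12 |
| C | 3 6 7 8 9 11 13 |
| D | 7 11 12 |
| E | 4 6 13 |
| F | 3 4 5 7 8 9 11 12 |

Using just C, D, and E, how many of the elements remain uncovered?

2

Union of C, D, E = {3, 4, 6, 7, 8, 9, 11, 12, 13}.
Not covered: 5, 10 — 2 elements.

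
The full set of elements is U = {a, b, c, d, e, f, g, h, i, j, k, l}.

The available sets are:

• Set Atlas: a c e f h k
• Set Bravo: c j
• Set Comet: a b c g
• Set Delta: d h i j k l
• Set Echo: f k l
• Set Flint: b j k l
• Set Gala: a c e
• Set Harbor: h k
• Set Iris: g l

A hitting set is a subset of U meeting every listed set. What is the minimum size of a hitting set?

Take T = {c, k, l}. Each listed set contains at least one of these, so T is a hitting set of size 3.
The sets Gala, Harbor, Iris are pairwise disjoint, so any hitting set needs a separate element for each — at least 3. Hence 3 is optimal.

3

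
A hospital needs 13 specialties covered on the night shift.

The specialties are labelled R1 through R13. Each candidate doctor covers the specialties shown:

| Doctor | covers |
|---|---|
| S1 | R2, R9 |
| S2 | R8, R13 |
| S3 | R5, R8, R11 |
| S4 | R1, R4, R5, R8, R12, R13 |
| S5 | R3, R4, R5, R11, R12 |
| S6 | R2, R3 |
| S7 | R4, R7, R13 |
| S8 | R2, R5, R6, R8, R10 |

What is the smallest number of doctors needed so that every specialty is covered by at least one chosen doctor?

Take {S1, S4, S5, S7, S8}. Their union is {R1, R2, R3, R4, R5, R6, R7, R8, R9, R10, R11, R12, R13}, which is all 13 specialties.
No 4 of the 8 doctors cover everything (all 70 combinations miss at least one specialty), so 5 is optimal.

5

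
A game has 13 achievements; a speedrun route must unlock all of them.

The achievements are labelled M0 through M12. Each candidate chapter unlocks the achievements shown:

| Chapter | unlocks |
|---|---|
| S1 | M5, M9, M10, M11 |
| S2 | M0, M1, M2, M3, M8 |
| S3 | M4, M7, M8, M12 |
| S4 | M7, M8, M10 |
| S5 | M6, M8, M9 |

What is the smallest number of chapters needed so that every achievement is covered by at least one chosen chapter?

4

S1 and S2 and S3 and S5 together: S1 ∪ S2 ∪ S3 ∪ S5 = {M0, M1, M2, M3, M4, M5, M6, M7, M8, M9, M10, M11, M12} — every achievement is covered.
Only S3 contains M4, so S3 is forced; the remaining 9 achievements need at least 3 more chapters (each remaining chapter adds at most 4) — so at least 4 chapters are needed, and 4 is optimal.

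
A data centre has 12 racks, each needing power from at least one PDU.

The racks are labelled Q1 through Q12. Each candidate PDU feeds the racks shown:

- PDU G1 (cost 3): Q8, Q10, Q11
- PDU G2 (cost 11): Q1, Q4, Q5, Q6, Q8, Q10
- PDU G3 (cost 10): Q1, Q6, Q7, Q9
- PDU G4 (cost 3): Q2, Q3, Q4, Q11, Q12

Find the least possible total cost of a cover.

G2, G3, G4 together cover every rack (G2 ∪ G3 ∪ G4 = {Q1, Q2, Q3, Q4, Q5, Q6, Q7, Q8, Q9, Q10, Q11, Q12}); total cost 11 + 10 + 3 = 24.
The greedy pick G4, G1, G3, G2 costs 27; no covering selection beats 24.

24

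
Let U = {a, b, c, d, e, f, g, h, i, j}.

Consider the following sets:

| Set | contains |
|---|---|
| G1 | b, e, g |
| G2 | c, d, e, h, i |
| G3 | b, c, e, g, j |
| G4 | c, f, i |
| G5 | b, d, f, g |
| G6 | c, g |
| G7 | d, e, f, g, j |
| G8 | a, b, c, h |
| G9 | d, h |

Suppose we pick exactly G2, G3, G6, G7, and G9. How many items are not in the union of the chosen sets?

1

Union of G2, G3, G6, G7, G9 = {b, c, d, e, f, g, h, i, j}.
Not covered: a — 1 item.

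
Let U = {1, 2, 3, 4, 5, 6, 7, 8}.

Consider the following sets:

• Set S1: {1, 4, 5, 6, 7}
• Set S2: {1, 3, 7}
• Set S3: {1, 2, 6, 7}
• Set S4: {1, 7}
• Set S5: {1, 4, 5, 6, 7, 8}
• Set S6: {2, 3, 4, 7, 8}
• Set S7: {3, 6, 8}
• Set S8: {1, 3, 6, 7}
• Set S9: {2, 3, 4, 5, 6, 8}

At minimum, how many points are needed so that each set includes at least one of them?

H = {1, 8} meets every set (each contains at least one member of H), and |H| = 2.
The sets S4, S9 are pairwise disjoint, so any hitting set needs a separate point for each — at least 2. Hence 2 is optimal.

2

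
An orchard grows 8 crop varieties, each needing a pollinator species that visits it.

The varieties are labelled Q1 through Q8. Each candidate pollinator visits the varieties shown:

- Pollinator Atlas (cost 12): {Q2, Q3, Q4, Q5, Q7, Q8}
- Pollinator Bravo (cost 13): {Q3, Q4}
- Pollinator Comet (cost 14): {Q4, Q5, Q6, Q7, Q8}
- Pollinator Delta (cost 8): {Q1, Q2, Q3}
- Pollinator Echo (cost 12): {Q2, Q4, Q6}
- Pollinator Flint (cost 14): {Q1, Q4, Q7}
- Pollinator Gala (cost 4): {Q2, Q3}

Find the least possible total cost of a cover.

22

Comet, Delta together cover every variety (Comet ∪ Delta = {Q1, Q2, Q3, Q4, Q5, Q6, Q7, Q8}); total cost 14 + 8 = 22.
The greedy pick Atlas, Delta, Echo costs 32; no covering selection beats 22.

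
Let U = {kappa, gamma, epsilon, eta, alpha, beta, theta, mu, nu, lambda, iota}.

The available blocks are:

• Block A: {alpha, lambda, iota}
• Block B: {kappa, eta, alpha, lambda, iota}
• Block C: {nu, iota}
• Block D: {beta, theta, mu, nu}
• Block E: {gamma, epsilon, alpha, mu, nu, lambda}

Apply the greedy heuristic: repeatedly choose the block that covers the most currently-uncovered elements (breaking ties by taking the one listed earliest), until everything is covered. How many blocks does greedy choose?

3

Greedy: pick E (covers 6 new) → pick B (covers 3 new) → pick D (covers 2 new). Total picks: 3.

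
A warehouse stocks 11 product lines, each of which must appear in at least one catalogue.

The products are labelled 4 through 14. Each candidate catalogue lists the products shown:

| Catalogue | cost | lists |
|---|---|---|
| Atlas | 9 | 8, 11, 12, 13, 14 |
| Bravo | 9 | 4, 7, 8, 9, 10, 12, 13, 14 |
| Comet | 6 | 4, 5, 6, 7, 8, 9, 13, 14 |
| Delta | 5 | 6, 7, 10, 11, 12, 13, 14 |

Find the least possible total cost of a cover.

Comet, Delta together cover every product (Comet ∪ Delta = {4, 5, 6, 7, 8, 9, 10, 11, 12, 13, 14}); total cost 6 + 5 = 11.
No covering selection has total cost below 11.

11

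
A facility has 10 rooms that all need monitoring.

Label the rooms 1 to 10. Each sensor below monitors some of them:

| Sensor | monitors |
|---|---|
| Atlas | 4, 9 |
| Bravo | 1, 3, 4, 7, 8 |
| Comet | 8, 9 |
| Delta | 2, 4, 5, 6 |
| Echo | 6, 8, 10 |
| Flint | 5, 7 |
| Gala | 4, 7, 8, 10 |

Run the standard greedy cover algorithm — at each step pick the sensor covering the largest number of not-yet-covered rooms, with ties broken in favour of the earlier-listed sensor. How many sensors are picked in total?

4

Greedy: pick Bravo (covers 5 new) → pick Delta (covers 3 new) → pick Atlas (covers 1 new) → pick Echo (covers 1 new). Total picks: 4.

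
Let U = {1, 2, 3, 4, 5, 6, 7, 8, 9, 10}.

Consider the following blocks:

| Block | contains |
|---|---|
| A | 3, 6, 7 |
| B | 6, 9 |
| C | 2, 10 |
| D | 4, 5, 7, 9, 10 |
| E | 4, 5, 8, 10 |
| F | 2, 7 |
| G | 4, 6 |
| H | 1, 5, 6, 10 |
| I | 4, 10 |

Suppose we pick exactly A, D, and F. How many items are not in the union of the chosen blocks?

2

Union of A, D, F = {2, 3, 4, 5, 6, 7, 9, 10}.
Not covered: 1, 8 — 2 items.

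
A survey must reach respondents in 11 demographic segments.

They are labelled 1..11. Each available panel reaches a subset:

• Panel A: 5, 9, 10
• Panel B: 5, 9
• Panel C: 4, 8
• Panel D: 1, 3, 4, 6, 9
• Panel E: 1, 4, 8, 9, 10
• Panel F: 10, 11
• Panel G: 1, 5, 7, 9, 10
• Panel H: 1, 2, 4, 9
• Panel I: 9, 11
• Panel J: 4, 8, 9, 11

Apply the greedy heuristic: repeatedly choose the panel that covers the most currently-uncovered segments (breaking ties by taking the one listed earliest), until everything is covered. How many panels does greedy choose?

Greedy: pick D (covers 5 new) → pick G (covers 3 new) → pick J (covers 2 new) → pick H (covers 1 new). Total picks: 4.

4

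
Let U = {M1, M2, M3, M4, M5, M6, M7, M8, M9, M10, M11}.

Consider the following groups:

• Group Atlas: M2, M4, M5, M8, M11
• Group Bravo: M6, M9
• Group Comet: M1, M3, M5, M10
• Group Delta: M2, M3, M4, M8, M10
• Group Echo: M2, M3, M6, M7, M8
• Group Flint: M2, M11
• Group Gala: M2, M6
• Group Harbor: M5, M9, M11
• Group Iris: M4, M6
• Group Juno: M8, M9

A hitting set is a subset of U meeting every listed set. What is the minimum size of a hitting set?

H = {M5, M6, M8, M11} meets every group (each contains at least one member of H), and |H| = 4.
The groups Comet, Flint, Iris, Juno are pairwise disjoint, so any hitting set needs a separate point for each — at least 4. Hence 4 is optimal.

4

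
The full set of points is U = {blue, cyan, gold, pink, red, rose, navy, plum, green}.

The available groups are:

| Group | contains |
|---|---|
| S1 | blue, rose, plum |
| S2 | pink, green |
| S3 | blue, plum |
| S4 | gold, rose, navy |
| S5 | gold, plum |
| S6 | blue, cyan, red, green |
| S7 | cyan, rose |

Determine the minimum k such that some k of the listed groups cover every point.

4

S2, S3, S4, and S6 cover everything between them: the union {blue, cyan, gold, pink, red, rose, navy, plum, green} is all of U.
Only S2 contains pink, so S2 is forced; the remaining 7 points need at least 3 more groups (each remaining group adds at most 3) — so at least 4 groups are needed, and 4 is optimal.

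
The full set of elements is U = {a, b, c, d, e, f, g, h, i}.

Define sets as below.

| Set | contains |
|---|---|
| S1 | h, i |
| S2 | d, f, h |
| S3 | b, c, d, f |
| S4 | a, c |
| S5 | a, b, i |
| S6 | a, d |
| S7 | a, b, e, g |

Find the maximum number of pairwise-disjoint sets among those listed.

S1, S4 are pairwise disjoint (S1={h,i}; S4={a,c}).
Every remaining set overlaps one of these, and no 3 of the listed sets are pairwise disjoint, so 2 is the maximum.

2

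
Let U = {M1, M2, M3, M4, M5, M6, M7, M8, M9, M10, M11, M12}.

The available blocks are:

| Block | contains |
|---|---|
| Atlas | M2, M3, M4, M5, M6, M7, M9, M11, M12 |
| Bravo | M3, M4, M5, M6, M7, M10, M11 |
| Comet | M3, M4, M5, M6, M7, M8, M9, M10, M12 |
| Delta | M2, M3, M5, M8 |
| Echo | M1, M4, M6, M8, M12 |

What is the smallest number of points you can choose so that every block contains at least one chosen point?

Take H = {M3, M8}. Each listed block contains at least one of these, so H is a hitting set of size 2.
No single point lies in every block, so at least 2 are needed and 2 is optimal.

2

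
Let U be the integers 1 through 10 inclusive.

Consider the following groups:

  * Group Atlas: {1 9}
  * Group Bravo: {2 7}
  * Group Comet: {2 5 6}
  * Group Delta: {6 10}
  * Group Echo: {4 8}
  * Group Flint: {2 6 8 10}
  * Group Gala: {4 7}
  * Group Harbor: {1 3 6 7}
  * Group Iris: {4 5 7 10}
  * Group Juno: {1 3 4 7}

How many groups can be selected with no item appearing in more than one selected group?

Atlas, Bravo, Delta, Echo are pairwise disjoint (Atlas={1,9}; Bravo={2,7}; Delta={6,10}; Echo={4,8}).
Every remaining group overlaps one of these, and no 5 of the listed groups are pairwise disjoint, so 4 is the maximum.

4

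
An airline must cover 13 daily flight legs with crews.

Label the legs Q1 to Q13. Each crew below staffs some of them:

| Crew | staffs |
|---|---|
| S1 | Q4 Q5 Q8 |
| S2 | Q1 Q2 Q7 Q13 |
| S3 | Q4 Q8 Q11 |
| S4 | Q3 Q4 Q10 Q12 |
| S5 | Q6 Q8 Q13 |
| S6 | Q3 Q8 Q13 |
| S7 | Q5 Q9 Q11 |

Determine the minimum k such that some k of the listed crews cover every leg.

Take {S2, S4, S5, S7}. Their union is {Q1, Q2, Q3, Q4, Q5, Q6, Q7, Q8, Q9, Q10, Q11, Q12, Q13}, which is all 13 legs.
Each crew has at most 4 legs, and 3·4 = 12 < 13 — so at least 4 crews are needed, and 4 is optimal.

4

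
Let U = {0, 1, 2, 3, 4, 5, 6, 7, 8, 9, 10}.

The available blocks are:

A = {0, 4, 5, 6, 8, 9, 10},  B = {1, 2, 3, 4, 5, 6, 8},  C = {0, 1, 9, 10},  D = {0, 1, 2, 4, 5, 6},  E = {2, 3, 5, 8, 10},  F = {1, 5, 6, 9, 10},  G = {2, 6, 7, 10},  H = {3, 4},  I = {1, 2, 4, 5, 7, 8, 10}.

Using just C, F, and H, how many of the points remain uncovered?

Union of C, F, H = {0, 1, 3, 4, 5, 6, 9, 10}.
Not covered: 2, 7, 8 — 3 points.

3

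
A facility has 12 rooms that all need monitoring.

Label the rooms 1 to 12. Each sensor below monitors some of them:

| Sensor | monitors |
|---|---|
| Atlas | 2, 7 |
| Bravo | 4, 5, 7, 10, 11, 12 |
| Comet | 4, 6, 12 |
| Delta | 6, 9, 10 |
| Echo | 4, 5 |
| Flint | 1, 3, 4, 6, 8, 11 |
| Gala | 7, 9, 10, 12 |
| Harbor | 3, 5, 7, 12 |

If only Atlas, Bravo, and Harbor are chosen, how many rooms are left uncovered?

4

Union of Atlas, Bravo, Harbor = {2, 3, 4, 5, 7, 10, 11, 12}.
Not covered: 1, 6, 8, 9 — 4 rooms.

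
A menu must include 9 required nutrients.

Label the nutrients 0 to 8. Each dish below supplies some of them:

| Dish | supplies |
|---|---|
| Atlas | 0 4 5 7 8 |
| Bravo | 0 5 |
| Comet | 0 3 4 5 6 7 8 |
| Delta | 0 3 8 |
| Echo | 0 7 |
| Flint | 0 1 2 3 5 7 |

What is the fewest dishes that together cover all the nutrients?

2

Take {Comet, Flint}. Their union is {0, 1, 2, 3, 4, 5, 6, 7, 8}, which is all 9 nutrients.
No single dish has all 9 nutrients (the largest, Comet, has 7), so 2 is optimal.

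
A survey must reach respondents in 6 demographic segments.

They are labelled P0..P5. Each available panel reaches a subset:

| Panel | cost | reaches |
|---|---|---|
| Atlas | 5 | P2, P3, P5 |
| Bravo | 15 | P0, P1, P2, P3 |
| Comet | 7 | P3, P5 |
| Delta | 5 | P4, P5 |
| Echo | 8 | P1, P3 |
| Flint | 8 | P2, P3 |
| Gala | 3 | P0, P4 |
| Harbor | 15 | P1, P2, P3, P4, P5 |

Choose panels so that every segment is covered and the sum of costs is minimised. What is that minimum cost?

Atlas, Echo, Gala together cover every segment (Atlas ∪ Echo ∪ Gala = {P0, P1, P2, P3, P4, P5}); total cost 5 + 8 + 3 = 16.
No covering selection has total cost below 16.

16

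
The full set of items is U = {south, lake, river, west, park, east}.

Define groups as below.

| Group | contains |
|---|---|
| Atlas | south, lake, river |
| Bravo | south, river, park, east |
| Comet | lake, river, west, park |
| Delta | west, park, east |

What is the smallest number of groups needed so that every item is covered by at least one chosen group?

Atlas and Delta together: Atlas ∪ Delta = {south, lake, river, west, park, east} — every item is covered.
No single group has all 6 items (the largest, Bravo, has 4), so 2 is optimal.

2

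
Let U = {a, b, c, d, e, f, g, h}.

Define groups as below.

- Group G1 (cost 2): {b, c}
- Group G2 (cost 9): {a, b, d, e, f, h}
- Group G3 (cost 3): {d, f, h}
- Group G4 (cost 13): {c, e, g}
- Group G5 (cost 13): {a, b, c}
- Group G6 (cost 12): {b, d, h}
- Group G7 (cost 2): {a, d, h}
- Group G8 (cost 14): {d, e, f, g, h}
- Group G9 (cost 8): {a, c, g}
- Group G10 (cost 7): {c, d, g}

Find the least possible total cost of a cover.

16

G2, G10 together cover every element (G2 ∪ G10 = {a, b, c, d, e, f, g, h}); total cost 9 + 7 = 16.
The greedy pick G7, G1, G3, G4 costs 20; no covering selection beats 16.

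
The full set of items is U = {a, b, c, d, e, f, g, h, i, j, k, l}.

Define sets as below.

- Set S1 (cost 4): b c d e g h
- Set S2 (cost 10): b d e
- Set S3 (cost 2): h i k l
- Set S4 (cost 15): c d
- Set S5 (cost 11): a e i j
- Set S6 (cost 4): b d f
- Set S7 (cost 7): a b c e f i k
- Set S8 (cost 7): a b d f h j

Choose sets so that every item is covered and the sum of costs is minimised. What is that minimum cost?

13

S1, S3, S8 together cover every item (S1 ∪ S3 ∪ S8 = {a, b, c, d, e, f, g, h, i, j, k, l}); total cost 4 + 2 + 7 = 13.
No covering selection has total cost below 13.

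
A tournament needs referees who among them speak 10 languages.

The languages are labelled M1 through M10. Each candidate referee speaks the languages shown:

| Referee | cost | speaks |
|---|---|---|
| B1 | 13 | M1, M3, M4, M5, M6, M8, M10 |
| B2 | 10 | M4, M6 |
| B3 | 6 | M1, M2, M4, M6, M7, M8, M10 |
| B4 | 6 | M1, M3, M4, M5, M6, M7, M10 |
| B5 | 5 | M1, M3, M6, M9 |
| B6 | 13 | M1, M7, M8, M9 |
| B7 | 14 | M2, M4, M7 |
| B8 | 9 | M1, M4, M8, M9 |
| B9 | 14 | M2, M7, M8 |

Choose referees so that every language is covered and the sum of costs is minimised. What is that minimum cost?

17

B3, B4, B5 together cover every language (B3 ∪ B4 ∪ B5 = {M1, M2, M3, M4, M5, M6, M7, M8, M9, M10}); total cost 6 + 6 + 5 = 17.
No covering selection has total cost below 17.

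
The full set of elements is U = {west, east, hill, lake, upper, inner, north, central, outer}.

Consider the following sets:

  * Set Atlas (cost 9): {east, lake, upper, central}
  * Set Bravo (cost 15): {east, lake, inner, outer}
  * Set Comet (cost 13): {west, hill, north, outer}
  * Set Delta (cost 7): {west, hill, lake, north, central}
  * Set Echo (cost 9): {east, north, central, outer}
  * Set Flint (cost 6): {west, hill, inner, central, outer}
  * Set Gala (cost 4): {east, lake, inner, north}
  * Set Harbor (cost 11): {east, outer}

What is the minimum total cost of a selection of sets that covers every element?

Atlas, Flint, Gala together cover every element (Atlas ∪ Flint ∪ Gala = {west, east, hill, lake, upper, inner, north, central, outer}); total cost 9 + 6 + 4 = 19.
No covering selection has total cost below 19.

19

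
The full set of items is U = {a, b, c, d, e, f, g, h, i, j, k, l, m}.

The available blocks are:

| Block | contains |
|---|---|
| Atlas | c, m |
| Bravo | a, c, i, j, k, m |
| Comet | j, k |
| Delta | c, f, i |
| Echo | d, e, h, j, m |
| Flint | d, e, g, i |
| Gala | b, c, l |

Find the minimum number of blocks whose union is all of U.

Bravo, Delta, Echo, Flint, and Gala cover everything between them: the union {a, b, c, d, e, f, g, h, i, j, k, l, m} is all of U.
No 4 of the 7 blocks cover everything (all 35 combinations miss at least one item), so 5 is optimal.

5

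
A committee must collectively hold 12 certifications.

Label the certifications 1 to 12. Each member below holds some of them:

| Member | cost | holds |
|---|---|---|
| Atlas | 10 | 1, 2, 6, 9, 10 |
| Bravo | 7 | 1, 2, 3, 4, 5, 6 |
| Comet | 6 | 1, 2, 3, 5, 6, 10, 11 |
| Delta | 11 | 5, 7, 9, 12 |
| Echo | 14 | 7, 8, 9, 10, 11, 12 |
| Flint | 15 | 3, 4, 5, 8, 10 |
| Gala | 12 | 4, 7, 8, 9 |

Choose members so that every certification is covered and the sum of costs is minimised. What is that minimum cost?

Bravo, Echo together cover every certification (Bravo ∪ Echo = {1, 2, 3, 4, 5, 6, 7, 8, 9, 10, 11, 12}); total cost 7 + 14 = 21.
The greedy pick Comet, Gala, Delta costs 29; no covering selection beats 21.

21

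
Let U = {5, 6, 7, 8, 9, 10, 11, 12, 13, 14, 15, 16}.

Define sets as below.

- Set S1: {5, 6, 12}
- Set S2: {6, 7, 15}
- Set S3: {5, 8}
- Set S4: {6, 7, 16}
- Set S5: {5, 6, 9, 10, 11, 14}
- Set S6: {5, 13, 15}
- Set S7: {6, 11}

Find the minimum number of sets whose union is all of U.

S1, S3, S4, S5, and S6 cover everything between them: the union {5, 6, 7, 8, 9, 10, 11, 12, 13, 14, 15, 16} is all of U.
No 4 of the 7 sets cover everything (all 35 combinations miss at least one point), so 5 is optimal.

5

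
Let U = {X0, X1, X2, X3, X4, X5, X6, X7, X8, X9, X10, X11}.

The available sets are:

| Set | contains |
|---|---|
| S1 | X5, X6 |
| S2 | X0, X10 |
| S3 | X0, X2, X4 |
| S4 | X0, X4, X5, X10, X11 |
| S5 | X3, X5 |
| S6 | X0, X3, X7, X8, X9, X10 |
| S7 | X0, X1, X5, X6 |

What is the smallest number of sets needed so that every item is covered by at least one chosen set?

S3, S4, S6, and S7 cover everything between them: the union {X0, X1, X2, X3, X4, X5, X6, X7, X8, X9, X10, X11} is all of U.
No 3 of the 7 sets cover everything (all 35 combinations miss at least one item), so 4 is optimal.

4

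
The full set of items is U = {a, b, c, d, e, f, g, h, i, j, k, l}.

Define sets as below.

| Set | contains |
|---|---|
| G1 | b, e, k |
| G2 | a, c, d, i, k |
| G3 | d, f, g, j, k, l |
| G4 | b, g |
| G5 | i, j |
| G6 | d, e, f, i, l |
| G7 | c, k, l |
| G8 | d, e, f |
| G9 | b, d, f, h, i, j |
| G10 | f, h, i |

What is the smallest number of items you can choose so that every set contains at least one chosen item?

4

The 4 items {b, e, i, k} hit every set.
The sets G4, G5, G7, G8 are pairwise disjoint, so any hitting set needs a separate item for each — at least 4. Hence 4 is optimal.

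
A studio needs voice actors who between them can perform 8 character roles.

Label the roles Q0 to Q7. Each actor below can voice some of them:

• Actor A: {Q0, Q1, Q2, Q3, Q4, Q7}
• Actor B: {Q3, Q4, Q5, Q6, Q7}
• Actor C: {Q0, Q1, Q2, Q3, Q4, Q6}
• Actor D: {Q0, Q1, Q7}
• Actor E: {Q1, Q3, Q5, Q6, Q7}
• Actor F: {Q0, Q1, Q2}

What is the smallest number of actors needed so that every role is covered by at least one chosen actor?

2

Take {A, B}. Their union is {Q0, Q1, Q2, Q3, Q4, Q5, Q6, Q7}, which is all 8 roles.
No single actor has all 8 roles (the largest, A, has 6), so 2 is optimal.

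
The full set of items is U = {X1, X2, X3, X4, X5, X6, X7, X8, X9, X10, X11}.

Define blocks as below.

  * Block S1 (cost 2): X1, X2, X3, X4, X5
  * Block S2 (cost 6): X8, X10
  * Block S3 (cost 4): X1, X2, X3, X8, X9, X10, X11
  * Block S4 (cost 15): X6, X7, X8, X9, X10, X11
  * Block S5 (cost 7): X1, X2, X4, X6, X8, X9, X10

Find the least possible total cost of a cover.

S1, S4 together cover every item (S1 ∪ S4 = {X1, X2, X3, X4, X5, X6, X7, X8, X9, X10, X11}); total cost 2 + 15 = 17.
The greedy pick S1, S3, S5, S4 costs 28; no covering selection beats 17.

17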